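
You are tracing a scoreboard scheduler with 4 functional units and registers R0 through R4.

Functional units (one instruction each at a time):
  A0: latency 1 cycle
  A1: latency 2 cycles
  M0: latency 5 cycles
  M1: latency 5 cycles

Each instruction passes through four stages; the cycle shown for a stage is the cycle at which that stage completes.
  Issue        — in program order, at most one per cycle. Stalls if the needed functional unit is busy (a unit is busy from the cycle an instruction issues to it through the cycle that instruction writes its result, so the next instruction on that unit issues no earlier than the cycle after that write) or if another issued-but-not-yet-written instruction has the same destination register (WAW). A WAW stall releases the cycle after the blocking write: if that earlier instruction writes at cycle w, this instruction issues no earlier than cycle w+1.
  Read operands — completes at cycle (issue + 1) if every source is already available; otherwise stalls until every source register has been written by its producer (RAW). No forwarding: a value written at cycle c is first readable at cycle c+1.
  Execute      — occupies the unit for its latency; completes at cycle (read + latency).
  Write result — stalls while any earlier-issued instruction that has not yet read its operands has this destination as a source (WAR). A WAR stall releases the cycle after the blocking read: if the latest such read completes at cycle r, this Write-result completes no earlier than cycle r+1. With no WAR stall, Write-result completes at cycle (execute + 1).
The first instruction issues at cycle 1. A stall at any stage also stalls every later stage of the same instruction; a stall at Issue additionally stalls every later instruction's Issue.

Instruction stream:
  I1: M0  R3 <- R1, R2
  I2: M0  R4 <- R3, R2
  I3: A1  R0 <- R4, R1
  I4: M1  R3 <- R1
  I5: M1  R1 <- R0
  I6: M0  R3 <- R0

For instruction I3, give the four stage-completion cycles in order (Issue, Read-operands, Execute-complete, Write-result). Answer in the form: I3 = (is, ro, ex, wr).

I3 = (10, 17, 19, 20)

1) issue 1, read 2, done 7, write 8
2) issue 9, read 10, done 15, write 16  <struct: M0 busy until I1 writes@8>
3) issue 10, read 17, done 19, write 20  <RAW R4: wait I2 write@16>
4) issue 11, read 12, done 17, write 18
5) issue 19, read 21, done 26, write 27  <struct: M1 busy until I4 writes@18 / RAW R0: wait I3 write@20>
6) issue 20, read 21, done 26, write 27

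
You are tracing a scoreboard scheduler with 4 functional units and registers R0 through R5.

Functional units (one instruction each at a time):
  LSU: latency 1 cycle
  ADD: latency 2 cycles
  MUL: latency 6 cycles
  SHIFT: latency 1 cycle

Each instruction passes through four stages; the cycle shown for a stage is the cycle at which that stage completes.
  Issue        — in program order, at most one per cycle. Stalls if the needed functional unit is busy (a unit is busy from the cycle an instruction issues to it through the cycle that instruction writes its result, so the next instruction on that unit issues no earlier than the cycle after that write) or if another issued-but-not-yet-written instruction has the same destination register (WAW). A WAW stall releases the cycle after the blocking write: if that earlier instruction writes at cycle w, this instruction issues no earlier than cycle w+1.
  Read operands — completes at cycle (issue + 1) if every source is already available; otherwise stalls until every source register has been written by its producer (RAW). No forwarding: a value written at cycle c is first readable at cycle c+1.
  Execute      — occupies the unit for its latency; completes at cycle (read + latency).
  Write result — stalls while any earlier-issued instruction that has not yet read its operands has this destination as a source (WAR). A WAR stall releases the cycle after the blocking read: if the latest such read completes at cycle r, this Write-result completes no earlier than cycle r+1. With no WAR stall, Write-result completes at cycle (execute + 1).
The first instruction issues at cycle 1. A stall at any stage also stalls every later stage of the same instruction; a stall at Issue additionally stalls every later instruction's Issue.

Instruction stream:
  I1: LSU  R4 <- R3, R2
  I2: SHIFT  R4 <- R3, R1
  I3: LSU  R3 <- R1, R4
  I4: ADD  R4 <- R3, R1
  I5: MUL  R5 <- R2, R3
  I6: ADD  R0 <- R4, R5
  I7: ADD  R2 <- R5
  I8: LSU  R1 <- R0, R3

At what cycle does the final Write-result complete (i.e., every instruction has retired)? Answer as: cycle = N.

cycle 1: I1 issues→LSU
cycle 2: I1 reads
cycle 3: I1 exec-done
cycle 4: I1 writes R4
cycle 5: I2 issues→SHIFT
cycle 6: I2 reads, I3 issues→LSU
cycle 7: I2 exec-done
cycle 8: I2 writes R4
cycle 9: I3 reads, I4 issues→ADD
cycle 10: I3 exec-done, I5 issues→MUL
cycle 11: I3 writes R3
cycle 12: I4 reads, I5 reads
cycle 14: I4 exec-done
cycle 15: I4 writes R4
cycle 16: I6 issues→ADD
cycle 18: I5 exec-done
cycle 19: I5 writes R5
cycle 20: I6 reads
cycle 22: I6 exec-done
cycle 23: I6 writes R0
cycle 24: I7 issues→ADD
cycle 25: I7 reads, I8 issues→LSU
cycle 26: I8 reads
cycle 27: I7 exec-done, I8 exec-done
cycle 28: I7 writes R2, I8 writes R1

cycle = 28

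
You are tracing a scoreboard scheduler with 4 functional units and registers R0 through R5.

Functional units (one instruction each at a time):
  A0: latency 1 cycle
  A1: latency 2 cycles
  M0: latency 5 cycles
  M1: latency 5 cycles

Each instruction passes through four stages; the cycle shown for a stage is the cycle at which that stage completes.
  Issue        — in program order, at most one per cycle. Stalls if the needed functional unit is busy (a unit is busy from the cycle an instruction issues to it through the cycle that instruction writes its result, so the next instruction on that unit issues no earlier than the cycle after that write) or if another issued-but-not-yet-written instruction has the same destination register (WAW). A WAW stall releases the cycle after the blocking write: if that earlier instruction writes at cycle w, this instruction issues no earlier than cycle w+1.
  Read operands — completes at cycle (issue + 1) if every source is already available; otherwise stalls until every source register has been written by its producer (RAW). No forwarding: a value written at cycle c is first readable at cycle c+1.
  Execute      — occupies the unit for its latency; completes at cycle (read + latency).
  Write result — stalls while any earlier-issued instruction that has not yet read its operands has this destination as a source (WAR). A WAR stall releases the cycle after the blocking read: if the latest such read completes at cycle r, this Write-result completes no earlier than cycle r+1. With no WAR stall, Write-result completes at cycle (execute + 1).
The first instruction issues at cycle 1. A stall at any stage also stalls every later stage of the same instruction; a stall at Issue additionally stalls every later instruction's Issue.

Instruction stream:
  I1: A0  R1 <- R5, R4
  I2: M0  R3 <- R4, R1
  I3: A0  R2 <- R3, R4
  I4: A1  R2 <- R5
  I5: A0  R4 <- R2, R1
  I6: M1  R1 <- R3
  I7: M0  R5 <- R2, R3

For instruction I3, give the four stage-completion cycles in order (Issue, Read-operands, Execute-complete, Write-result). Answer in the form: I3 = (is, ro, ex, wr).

I1: IS=1 RO=2 EX=3 WR=4
I2: IS=2 RO=5 EX=10 WR=11  [RAW R1: wait I1 write@4]
I3: IS=5 RO=12 EX=13 WR=14  [struct: A0 busy until I1 writes@4; RAW R3: wait I2 write@11]
I4: IS=15 RO=16 EX=18 WR=19  [WAW R2: wait I3 write@14]
I5: IS=16 RO=20 EX=21 WR=22  [RAW R2: wait I4 write@19]
I6: IS=17 RO=18 EX=23 WR=24
I7: IS=18 RO=20 EX=25 WR=26  [RAW R2: wait I4 write@19]

I3 = (5, 12, 13, 14)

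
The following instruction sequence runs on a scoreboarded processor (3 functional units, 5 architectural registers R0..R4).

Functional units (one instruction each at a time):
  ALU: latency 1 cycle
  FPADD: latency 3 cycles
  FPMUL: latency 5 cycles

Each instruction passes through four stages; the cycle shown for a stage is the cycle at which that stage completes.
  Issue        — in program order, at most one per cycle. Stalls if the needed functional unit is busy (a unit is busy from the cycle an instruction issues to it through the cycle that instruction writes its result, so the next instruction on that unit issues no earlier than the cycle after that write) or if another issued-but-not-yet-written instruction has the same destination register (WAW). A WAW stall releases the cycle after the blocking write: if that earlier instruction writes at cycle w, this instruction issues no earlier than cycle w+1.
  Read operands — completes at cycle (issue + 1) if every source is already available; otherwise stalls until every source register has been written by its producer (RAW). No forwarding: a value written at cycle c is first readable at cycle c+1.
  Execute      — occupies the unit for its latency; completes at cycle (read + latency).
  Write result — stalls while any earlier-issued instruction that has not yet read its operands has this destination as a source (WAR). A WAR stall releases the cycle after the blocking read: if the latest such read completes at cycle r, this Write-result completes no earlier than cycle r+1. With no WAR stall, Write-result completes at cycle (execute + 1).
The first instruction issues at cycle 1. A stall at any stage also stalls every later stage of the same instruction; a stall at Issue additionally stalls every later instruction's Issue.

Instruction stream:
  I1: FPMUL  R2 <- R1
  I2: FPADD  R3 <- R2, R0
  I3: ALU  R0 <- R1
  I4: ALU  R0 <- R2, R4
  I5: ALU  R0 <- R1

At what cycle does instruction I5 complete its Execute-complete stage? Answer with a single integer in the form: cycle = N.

cycle = 17

I1 -> (1, 2, 7, 8)
I2 -> (2, 9, 12, 13)  // RAW R2: wait I1 write@8
I3 -> (3, 4, 5, 10)  // WAR R0: wait I2 read@9
I4 -> (11, 12, 13, 14)  // struct: ALU busy until I3 writes@10
I5 -> (15, 16, 17, 18)  // struct: ALU busy until I4 writes@14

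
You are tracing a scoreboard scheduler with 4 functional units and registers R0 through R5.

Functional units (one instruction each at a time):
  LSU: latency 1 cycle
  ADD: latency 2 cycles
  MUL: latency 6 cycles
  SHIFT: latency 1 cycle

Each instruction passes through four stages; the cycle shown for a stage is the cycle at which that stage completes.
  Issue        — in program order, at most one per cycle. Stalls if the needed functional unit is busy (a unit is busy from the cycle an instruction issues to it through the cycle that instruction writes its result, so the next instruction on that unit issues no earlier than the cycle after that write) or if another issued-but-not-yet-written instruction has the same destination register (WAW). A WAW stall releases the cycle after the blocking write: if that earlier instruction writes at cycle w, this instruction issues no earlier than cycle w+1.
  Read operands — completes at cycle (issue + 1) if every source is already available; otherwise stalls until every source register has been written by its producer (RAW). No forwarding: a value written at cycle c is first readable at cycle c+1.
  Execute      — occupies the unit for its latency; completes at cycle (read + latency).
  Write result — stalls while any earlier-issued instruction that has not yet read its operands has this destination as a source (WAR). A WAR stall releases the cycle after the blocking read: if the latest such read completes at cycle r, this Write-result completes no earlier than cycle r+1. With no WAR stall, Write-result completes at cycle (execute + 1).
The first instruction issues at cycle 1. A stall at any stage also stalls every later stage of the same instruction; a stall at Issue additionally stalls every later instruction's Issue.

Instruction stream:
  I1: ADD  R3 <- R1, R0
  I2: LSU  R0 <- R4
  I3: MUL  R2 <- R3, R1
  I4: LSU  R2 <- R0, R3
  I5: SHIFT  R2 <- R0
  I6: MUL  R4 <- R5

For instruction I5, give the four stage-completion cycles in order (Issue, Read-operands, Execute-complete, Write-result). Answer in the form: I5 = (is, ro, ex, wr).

c1: I1 dispatched to ADD
c2: I1 operands ready, I2 dispatched to LSU
c3: I2 operands ready, I3 dispatched to MUL
c4: I1 complete, I2 complete
c5: R3←I1, R0←I2
c6: I3 operands ready
c12: I3 complete
c13: R2←I3
c14: I4 dispatched to LSU
c15: I4 operands ready
c16: I4 complete
c17: R2←I4
c18: I5 dispatched to SHIFT
c19: I5 operands ready, I6 dispatched to MUL
c20: I5 complete, I6 operands ready
c21: R2←I5
c26: I6 complete
c27: R4←I6

I5 = (18, 19, 20, 21)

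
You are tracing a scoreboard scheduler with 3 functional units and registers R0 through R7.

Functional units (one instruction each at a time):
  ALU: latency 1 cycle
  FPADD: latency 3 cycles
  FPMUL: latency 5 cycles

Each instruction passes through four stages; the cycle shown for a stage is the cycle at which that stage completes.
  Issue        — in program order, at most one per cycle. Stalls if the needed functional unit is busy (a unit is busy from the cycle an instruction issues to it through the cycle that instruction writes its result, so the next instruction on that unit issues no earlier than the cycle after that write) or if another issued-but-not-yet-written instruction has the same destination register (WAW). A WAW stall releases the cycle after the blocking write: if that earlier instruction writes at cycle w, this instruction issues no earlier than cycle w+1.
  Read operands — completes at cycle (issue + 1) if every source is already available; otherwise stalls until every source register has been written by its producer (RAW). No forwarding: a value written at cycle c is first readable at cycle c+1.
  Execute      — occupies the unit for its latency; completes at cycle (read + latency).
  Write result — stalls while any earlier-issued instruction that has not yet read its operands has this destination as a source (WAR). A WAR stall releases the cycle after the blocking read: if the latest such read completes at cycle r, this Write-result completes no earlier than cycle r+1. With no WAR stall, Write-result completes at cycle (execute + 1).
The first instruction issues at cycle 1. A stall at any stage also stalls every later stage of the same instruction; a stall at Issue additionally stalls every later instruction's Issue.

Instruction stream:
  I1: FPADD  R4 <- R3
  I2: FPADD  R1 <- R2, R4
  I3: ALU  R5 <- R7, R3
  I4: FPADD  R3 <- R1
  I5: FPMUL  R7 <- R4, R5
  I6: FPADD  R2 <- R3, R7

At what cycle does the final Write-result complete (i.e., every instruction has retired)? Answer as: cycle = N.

[1] I1→FPADD
[2] I1 RO
[5] I1 EX
[6] I1 WR R4
[7] I2→FPADD
[8] I2 RO, I3→ALU
[9] I3 RO
[10] I3 EX
[11] I2 EX, I3 WR R5
[12] I2 WR R1
[13] I4→FPADD
[14] I4 RO, I5→FPMUL
[15] I5 RO
[17] I4 EX
[18] I4 WR R3
[19] I6→FPADD
[20] I5 EX
[21] I5 WR R7
[22] I6 RO
[25] I6 EX
[26] I6 WR R2

cycle = 26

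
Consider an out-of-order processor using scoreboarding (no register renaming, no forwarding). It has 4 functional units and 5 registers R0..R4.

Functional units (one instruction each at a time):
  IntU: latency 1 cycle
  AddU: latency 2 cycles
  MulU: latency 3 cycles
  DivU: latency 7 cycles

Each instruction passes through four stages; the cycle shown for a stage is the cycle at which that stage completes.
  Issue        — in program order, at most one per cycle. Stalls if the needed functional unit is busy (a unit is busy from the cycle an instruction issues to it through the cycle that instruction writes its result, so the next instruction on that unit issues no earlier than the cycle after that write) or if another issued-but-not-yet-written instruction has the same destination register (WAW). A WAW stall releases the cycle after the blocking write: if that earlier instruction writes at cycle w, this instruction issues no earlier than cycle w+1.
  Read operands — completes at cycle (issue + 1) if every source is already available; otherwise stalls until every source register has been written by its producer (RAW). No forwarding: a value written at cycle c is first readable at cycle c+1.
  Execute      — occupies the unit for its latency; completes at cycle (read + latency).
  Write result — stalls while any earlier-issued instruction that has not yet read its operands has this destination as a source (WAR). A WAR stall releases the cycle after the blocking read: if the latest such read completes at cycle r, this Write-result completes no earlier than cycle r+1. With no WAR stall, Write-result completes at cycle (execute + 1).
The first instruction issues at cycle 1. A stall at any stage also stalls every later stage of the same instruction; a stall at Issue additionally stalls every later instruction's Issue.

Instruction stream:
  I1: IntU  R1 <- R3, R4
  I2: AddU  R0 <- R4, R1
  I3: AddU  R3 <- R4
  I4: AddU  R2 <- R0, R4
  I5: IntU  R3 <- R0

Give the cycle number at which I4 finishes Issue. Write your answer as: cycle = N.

cycle = 14

t=1  I1 dispatched to IntU
t=2  I1 operands ready, I2 dispatched to AddU
t=3  I1 complete
t=4  R1←I1
t=5  I2 operands ready
t=7  I2 complete
t=8  R0←I2
t=9  I3 dispatched to AddU
t=10  I3 operands ready
t=12  I3 complete
t=13  R3←I3
t=14  I4 dispatched to AddU
t=15  I4 operands ready, I5 dispatched to IntU
t=16  I5 operands ready
t=17  I4 complete, I5 complete
t=18  R2←I4, R3←I5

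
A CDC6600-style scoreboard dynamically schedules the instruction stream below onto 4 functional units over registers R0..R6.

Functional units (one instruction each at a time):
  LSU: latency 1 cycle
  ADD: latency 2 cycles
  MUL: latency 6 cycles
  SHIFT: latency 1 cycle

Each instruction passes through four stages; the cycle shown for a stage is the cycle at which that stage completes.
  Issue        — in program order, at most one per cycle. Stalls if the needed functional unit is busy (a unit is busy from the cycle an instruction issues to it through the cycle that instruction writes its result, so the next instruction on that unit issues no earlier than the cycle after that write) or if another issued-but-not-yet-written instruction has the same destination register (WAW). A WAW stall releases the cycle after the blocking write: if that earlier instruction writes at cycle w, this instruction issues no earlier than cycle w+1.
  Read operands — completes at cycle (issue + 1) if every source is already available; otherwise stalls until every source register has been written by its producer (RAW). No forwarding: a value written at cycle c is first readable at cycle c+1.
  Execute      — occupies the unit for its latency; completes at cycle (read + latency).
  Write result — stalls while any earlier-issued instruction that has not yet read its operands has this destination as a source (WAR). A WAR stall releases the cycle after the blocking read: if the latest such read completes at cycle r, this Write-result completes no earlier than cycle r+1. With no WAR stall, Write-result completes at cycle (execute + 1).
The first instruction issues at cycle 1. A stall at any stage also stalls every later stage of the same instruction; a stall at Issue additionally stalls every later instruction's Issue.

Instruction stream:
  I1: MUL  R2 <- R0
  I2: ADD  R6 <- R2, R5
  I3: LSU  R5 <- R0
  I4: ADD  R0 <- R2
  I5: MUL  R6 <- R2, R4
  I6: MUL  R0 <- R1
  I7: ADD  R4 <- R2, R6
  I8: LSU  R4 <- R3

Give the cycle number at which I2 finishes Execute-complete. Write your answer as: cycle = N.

I1: IS=1 RO=2 EX=8 WR=9
I2: IS=2 RO=10 EX=12 WR=13  [RAW R2: wait I1 write@9]
I3: IS=3 RO=4 EX=5 WR=11  [WAR R5: wait I2 read@10]
I4: IS=14 RO=15 EX=17 WR=18  [struct: ADD busy until I2 writes@13]
I5: IS=15 RO=16 EX=22 WR=23
I6: IS=24 RO=25 EX=31 WR=32  [struct: MUL busy until I5 writes@23]
I7: IS=25 RO=26 EX=28 WR=29
I8: IS=30 RO=31 EX=32 WR=33  [WAW R4: wait I7 write@29]

cycle = 12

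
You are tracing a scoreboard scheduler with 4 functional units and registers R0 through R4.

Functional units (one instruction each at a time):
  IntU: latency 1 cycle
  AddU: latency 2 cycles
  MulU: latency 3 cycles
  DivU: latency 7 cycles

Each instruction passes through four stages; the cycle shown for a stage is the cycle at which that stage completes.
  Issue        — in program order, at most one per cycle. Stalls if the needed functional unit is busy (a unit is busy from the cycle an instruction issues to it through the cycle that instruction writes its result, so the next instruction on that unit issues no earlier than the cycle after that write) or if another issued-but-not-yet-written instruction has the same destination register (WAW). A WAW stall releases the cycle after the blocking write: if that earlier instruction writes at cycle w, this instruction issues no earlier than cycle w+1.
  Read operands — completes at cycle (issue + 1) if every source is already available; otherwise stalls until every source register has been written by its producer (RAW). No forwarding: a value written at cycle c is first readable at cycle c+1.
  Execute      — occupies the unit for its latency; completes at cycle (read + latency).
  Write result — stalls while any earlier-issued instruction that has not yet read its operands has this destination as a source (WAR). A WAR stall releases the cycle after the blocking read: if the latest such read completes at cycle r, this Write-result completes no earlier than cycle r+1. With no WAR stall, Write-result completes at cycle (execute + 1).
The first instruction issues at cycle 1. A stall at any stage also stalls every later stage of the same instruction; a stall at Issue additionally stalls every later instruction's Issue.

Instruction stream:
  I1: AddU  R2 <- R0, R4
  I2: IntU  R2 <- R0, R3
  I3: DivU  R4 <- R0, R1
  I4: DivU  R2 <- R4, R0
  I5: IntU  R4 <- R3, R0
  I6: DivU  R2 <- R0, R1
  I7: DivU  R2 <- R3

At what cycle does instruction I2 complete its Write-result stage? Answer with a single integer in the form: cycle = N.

cycle = 9

  I1 | 1 | 2 | 4 | 5
  I2 | 6 | 7 | 8 | 9   WAW R2: wait I1 write@5
  I3 | 7 | 8 | 15 | 16
  I4 | 17 | 18 | 25 | 26   struct: DivU busy until I3 writes@16
  I5 | 18 | 19 | 20 | 21
  I6 | 27 | 28 | 35 | 36   struct: DivU busy until I4 writes@26
  I7 | 37 | 38 | 45 | 46   struct: DivU busy until I6 writes@36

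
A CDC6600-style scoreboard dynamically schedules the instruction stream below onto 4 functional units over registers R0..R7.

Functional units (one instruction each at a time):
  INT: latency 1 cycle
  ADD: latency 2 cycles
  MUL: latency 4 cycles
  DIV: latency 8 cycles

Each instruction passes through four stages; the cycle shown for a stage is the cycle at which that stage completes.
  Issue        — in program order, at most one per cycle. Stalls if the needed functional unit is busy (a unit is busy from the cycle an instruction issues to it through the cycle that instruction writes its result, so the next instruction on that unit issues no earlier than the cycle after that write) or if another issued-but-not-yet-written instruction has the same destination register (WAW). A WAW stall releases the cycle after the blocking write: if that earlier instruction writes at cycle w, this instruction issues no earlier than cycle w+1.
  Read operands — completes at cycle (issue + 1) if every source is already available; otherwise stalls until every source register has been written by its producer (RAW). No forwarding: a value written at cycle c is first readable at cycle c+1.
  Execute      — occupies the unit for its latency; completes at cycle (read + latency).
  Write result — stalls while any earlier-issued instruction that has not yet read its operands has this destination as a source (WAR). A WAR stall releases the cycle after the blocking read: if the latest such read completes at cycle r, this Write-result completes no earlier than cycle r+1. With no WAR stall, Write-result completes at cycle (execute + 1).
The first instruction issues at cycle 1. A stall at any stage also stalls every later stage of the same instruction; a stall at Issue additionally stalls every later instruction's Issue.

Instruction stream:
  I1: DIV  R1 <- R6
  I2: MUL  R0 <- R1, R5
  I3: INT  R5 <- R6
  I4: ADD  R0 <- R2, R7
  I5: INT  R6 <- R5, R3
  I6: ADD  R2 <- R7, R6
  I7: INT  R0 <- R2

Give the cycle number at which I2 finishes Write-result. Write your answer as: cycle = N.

cycle = 17

I1: IS=1 RO=2 EX=10 WR=11
I2: IS=2 RO=12 EX=16 WR=17  [RAW R1: wait I1 write@11]
I3: IS=3 RO=4 EX=5 WR=13  [WAR R5: wait I2 read@12]
I4: IS=18 RO=19 EX=21 WR=22  [WAW R0: wait I2 write@17]
I5: IS=19 RO=20 EX=21 WR=22
I6: IS=23 RO=24 EX=26 WR=27  [struct: ADD busy until I4 writes@22]
I7: IS=24 RO=28 EX=29 WR=30  [RAW R2: wait I6 write@27]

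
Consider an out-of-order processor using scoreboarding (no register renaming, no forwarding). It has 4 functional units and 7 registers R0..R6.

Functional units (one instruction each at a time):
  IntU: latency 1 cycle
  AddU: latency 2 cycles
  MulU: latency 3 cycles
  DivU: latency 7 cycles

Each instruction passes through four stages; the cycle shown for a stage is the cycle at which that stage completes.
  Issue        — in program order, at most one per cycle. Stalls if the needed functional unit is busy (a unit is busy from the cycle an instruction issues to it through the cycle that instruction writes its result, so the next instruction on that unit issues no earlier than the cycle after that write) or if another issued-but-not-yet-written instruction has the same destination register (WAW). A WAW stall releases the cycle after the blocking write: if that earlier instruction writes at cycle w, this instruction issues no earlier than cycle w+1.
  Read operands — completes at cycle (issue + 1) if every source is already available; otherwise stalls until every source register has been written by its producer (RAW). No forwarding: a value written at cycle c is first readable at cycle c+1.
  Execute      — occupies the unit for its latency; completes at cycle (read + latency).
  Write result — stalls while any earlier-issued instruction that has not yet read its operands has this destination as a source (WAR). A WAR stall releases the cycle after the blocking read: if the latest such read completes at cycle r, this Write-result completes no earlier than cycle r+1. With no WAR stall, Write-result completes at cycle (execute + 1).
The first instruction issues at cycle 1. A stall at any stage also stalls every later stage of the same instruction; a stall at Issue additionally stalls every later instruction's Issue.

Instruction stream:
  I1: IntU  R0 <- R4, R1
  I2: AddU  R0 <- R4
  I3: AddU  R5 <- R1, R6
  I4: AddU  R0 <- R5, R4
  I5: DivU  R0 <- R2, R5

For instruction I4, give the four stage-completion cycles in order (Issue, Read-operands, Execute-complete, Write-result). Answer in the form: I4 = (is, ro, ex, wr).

[1] issue I1 (IntU)
[2] I1 read-ops
[3] I1 finished on IntU
[4] I1→R0
[5] issue I2 (AddU)
[6] I2 read-ops
[8] I2 finished on AddU
[9] I2→R0
[10] issue I3 (AddU)
[11] I3 read-ops
[13] I3 finished on AddU
[14] I3→R5
[15] issue I4 (AddU)
[16] I4 read-ops
[18] I4 finished on AddU
[19] I4→R0
[20] issue I5 (DivU)
[21] I5 read-ops
[28] I5 finished on DivU
[29] I5→R0

I4 = (15, 16, 18, 19)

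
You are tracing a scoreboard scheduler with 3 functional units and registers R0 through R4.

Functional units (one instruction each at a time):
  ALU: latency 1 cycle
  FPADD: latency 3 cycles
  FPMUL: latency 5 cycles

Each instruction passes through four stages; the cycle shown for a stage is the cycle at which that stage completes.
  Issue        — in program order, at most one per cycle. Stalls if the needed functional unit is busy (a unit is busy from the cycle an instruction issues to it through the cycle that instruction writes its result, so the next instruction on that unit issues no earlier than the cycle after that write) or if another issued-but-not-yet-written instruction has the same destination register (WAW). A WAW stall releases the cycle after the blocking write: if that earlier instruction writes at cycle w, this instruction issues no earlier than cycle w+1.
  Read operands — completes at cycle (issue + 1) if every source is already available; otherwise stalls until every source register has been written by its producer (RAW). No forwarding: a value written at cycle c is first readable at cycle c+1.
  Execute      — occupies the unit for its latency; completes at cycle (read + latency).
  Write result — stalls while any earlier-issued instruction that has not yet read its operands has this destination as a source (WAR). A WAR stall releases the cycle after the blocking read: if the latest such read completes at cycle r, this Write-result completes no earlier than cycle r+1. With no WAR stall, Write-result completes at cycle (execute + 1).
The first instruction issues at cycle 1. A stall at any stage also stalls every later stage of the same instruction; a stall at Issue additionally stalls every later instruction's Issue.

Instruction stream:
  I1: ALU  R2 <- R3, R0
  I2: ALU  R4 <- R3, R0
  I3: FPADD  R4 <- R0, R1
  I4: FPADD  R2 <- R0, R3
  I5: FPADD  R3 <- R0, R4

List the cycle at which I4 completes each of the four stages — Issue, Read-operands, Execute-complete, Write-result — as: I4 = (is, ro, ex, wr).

I4 = (15, 16, 19, 20)

I1 -> (1, 2, 3, 4)
I2 -> (5, 6, 7, 8)  // struct: ALU busy until I1 writes@4
I3 -> (9, 10, 13, 14)  // WAW R4: wait I2 write@8
I4 -> (15, 16, 19, 20)  // struct: FPADD busy until I3 writes@14
I5 -> (21, 22, 25, 26)  // struct: FPADD busy until I4 writes@20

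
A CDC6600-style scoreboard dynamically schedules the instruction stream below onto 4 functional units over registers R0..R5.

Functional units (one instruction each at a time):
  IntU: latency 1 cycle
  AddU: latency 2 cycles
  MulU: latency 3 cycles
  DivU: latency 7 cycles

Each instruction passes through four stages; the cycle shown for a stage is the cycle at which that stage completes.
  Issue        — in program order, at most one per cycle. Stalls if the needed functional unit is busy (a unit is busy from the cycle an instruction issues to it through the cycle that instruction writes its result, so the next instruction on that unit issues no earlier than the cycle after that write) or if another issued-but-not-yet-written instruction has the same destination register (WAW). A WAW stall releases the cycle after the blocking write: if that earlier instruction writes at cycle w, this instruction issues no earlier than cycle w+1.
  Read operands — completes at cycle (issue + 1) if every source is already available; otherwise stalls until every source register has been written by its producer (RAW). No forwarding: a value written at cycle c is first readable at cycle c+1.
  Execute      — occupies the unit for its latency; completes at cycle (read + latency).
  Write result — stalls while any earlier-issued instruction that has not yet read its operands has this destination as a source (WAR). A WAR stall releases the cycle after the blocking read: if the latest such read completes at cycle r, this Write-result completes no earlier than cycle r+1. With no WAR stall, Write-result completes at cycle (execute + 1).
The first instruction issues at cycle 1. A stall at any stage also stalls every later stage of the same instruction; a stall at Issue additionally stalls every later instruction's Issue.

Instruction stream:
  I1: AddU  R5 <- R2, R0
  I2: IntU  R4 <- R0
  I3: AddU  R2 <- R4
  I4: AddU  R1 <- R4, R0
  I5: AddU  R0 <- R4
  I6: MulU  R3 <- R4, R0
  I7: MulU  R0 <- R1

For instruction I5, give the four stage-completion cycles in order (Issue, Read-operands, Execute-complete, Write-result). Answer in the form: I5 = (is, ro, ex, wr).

I5 = (16, 17, 19, 20)

  I1 | 1 | 2 | 4 | 5
  I2 | 2 | 3 | 4 | 5
  I3 | 6 | 7 | 9 | 10   struct: AddU busy until I1 writes@5
  I4 | 11 | 12 | 14 | 15   struct: AddU busy until I3 writes@10
  I5 | 16 | 17 | 19 | 20   struct: AddU busy until I4 writes@15
  I6 | 17 | 21 | 24 | 25   RAW R0: wait I5 write@20
  I7 | 26 | 27 | 30 | 31   struct: MulU busy until I6 writes@25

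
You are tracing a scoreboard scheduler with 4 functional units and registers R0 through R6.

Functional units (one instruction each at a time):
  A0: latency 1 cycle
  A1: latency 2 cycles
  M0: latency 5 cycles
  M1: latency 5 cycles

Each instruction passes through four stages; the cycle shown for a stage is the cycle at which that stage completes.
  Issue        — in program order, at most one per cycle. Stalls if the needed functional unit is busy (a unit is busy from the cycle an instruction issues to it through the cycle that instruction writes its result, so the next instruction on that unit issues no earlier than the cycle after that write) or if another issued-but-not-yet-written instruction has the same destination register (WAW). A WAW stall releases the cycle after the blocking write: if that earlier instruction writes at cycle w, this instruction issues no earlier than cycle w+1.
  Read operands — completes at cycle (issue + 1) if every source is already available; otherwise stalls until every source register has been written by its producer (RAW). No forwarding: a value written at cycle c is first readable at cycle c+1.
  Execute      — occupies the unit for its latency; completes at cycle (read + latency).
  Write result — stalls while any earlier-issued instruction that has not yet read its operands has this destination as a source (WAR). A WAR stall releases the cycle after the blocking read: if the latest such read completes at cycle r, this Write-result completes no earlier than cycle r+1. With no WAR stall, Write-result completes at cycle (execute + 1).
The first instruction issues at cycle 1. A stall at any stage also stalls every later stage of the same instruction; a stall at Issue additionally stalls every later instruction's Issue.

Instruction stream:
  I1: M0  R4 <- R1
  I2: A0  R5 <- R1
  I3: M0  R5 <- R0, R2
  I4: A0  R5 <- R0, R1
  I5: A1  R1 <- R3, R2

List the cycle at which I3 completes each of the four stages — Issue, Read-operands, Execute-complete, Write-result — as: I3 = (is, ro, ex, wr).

I1: IS=1 RO=2 EX=7 WR=8
I2: IS=2 RO=3 EX=4 WR=5
I3: IS=9 RO=10 EX=15 WR=16  [struct: M0 busy until I1 writes@8]
I4: IS=17 RO=18 EX=19 WR=20  [WAW R5: wait I3 write@16]
I5: IS=18 RO=19 EX=21 WR=22

I3 = (9, 10, 15, 16)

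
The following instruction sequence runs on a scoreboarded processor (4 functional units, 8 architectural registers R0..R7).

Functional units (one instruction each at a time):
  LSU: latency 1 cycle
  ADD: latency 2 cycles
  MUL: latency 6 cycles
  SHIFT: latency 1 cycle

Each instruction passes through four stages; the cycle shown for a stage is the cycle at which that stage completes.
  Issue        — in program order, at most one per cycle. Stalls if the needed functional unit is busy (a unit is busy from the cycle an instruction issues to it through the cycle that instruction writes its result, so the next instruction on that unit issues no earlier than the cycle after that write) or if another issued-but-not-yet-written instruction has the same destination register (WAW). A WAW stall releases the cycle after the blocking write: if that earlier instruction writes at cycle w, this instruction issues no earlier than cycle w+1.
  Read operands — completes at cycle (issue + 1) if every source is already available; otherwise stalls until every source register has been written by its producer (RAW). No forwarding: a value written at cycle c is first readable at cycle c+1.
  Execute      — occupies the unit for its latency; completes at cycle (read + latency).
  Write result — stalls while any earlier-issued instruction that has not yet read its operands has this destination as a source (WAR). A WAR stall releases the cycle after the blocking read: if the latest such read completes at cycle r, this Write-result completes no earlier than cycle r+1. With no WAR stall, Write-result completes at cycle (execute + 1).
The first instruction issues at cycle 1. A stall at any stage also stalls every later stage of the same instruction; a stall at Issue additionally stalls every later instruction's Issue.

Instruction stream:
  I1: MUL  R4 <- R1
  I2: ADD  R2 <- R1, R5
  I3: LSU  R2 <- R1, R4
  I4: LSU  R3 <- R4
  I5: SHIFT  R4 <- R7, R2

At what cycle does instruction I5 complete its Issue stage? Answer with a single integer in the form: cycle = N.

cycle = 14

I1  is:1  ro:2  ex:8  wr:9
I2  is:2  ro:3  ex:5  wr:6
I3  is:7  ro:10  ex:11  wr:12  — WAW R2: wait I2 write@6, RAW R4: wait I1 write@9
I4  is:13  ro:14  ex:15  wr:16  — struct: LSU busy until I3 writes@12
I5  is:14  ro:15  ex:16  wr:17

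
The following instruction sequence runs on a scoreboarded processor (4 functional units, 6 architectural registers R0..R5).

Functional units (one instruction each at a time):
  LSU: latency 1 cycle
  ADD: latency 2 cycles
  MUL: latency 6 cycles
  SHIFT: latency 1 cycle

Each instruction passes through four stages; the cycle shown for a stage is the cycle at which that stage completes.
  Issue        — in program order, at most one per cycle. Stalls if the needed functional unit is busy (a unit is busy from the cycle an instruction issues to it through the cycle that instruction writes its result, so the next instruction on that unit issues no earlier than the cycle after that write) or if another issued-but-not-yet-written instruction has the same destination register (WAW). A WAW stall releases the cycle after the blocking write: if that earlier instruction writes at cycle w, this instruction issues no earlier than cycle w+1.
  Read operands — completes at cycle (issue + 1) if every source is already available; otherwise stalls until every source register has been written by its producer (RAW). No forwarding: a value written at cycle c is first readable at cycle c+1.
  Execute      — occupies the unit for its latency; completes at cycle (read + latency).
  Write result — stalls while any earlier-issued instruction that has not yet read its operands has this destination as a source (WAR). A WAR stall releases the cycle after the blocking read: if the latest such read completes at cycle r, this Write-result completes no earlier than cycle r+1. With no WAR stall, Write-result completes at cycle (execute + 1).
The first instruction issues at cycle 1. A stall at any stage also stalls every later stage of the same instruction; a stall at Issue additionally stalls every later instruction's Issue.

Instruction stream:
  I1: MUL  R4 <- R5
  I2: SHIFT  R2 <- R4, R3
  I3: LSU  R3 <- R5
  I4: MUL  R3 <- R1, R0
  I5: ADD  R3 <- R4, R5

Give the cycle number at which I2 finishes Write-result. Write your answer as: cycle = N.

cycle = 12

c1: I1 dispatched to MUL
c2: I1 operands ready | I2 dispatched to SHIFT
c3: I3 dispatched to LSU
c4: I3 operands ready
c5: I3 complete
c8: I1 complete
c9: R4←I1
c10: I2 operands ready
c11: I2 complete | R3←I3
c12: R2←I2 | I4 dispatched to MUL
c13: I4 operands ready
c19: I4 complete
c20: R3←I4
c21: I5 dispatched to ADD
c22: I5 operands ready
c24: I5 complete
c25: R3←I5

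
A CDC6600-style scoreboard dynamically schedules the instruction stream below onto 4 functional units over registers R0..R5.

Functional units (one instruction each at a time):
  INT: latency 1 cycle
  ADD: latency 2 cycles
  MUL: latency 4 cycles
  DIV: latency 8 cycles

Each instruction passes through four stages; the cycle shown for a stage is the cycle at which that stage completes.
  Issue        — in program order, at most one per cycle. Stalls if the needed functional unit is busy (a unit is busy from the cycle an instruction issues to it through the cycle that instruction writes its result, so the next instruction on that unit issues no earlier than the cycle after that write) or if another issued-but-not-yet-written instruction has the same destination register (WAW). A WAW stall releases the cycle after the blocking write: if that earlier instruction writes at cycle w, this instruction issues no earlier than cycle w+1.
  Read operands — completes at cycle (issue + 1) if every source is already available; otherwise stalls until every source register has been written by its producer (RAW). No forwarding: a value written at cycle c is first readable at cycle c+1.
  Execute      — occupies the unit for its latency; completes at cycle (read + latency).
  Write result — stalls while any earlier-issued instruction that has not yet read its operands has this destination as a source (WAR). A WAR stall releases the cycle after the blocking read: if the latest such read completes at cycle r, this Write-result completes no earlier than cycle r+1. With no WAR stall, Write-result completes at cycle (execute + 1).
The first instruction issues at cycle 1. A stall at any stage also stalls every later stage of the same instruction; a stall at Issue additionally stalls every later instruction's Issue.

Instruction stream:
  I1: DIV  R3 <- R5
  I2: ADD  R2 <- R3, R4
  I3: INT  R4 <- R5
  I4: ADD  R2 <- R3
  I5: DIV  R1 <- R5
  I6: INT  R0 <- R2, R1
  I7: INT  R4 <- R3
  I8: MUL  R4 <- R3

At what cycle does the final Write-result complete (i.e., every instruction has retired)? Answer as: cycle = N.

t=1  issue I1 (DIV)
t=2  I1 read-ops | issue I2 (ADD)
t=3  issue I3 (INT)
t=4  I3 read-ops
t=5  I3 finished on INT
t=10  I1 finished on DIV
t=11  I1→R3
t=12  I2 read-ops
t=13  I3→R4
t=14  I2 finished on ADD
t=15  I2→R2
t=16  issue I4 (ADD)
t=17  I4 read-ops | issue I5 (DIV)
t=18  I5 read-ops | issue I6 (INT)
t=19  I4 finished on ADD
t=20  I4→R2
t=26  I5 finished on DIV
t=27  I5→R1
t=28  I6 read-ops
t=29  I6 finished on INT
t=30  I6→R0
t=31  issue I7 (INT)
t=32  I7 read-ops
t=33  I7 finished on INT
t=34  I7→R4
t=35  issue I8 (MUL)
t=36  I8 read-ops
t=40  I8 finished on MUL
t=41  I8→R4

cycle = 41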